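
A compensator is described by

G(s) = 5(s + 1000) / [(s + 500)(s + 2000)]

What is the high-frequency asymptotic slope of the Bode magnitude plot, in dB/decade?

-20 dB/decade

Each pole contributes −20 dB/decade at high frequency; each zero contributes +20 dB/decade.
Net: 1 zero(s) − 2 pole(s) → -20 dB/decade.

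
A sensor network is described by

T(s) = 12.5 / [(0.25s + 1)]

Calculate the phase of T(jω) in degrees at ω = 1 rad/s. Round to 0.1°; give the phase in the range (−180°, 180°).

At ω = 1 rad/s:
pole (1 + j1·0.25) = 1 + j0.25 → |·| ≈ 1.0308, ∠ ≈ 14.04°
∠T = (0°) − (14.04°) = -14.04°

-14.0°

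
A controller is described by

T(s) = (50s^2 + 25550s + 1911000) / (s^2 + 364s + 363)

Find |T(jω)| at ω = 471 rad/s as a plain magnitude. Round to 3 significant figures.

Substitute s = j471:
Numerator: 50(j471)^2 + 25550(j471) + 1911000 = -9181050 + j12034050
Denominator: (j471)^2 + 364(j471) + 363 = -221478 + j171444
|N| = √(9181050² + 12034050²) ≈ 1.5136e+07, ∠N ≈ 127.34°
|D| = √(221478² + 171444²) ≈ 2.8008e+05, ∠D ≈ 142.26°
|T| = 1.5136e+07 / 2.8008e+05 ≈ 54.042

54.0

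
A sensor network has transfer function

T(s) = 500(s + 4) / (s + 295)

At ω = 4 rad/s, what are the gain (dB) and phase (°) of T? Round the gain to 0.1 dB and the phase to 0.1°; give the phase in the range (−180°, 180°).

19.6 dB, 44.2°

At s = jω = j4:
zero (s+4): 4 + j4 → |·| = √(4²+4²) = √32 ≈ 5.6569, ∠ = arctan(4/4) ≈ 45.00°
pole (s+295): 295 + j4 → |·| = √(295²+4²) = √87041 ≈ 295.03, ∠ = arctan(4/295) ≈ 0.78°
|T| = 500 · 5.6569 / 295.03 ≈ 9.587
Gain = 20 log₁₀(9.587) ≈ 19.63 dB
∠T = 45.00° − 0.78° = 44.22°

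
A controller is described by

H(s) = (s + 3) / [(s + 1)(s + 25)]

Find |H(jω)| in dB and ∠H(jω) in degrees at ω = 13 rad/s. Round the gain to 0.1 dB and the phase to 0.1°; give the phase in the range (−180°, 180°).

At s = jω = j13:
zero (s+3): 3 + j13 → |·| = √(3²+13²) = √178 ≈ 13.342, ∠ = arctan(13/3) ≈ 77.01°
pole (s+1): 1 + j13 → |·| = √(1²+13²) = √170 ≈ 13.038, ∠ = arctan(13/1) ≈ 85.60°
pole (s+25): 25 + j13 → |·| = √(25²+13²) = √794 ≈ 28.178, ∠ = arctan(13/25) ≈ 27.47°
|H| = 1 · 13.342 / 367.38 ≈ 0.036317
Gain = 20 log₁₀(0.036317) ≈ -28.80 dB
∠H = 77.01° − 113.07° = -36.06°

-28.8 dB, -36.1°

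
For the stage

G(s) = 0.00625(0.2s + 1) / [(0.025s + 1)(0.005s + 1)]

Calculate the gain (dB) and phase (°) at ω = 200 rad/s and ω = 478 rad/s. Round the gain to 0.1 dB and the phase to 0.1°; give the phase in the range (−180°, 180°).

At ω = 200 rad/s:
zero (1 + j200·0.2) = 1 + j40 → |·| ≈ 40.012, ∠ ≈ 88.57°
pole (1 + j200·0.025) = 1 + j5 → |·| ≈ 5.099, ∠ ≈ 78.69°
pole (1 + j200·0.005) = 1 + j1 → |·| ≈ 1.4142, ∠ ≈ 45.00°
|G| = 0.00625 · 40.012 / (5.099 · 1.4142) ≈ 0.03468
Gain = 20 log₁₀(0.03468) ≈ -29.20 dB
∠G = (88.57°) − (78.69° + 45.00°) = -35.12°

At ω = 478 rad/s:
zero (1 + j478·0.2) = 1 + j95.6 → |·| ≈ 95.605, ∠ ≈ 89.40°
pole (1 + j478·0.025) = 1 + j11.95 → |·| ≈ 11.992, ∠ ≈ 85.22°
pole (1 + j478·0.005) = 1 + j2.39 → |·| ≈ 2.5908, ∠ ≈ 67.30°
|G| = 0.00625 · 95.605 / (11.992 · 2.5908) ≈ 0.019232
Gain = 20 log₁₀(0.019232) ≈ -34.32 dB
∠G = (89.40°) − (85.22° + 67.30°) = -63.12°

ω = 200: -29.2 dB, -35.1°; ω = 478: -34.3 dB, -63.1°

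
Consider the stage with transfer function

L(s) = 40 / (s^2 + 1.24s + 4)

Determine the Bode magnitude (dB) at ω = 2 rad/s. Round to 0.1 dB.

24.2 dB

At s = jω = j2:
quadratic: (j2)² + 1.24·j2 + 4 = 0 + j2.48 → |·| ≈ 2.48, ∠ ≈ 90.00°
|L| = 40 / 2.48 ≈ 16.129
Gain = 20 log₁₀(16.129) ≈ 24.15 dB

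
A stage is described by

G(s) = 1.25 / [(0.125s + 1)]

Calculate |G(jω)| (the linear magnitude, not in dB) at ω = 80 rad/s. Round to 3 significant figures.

0.124

At ω = 80 rad/s:
pole (1 + j80·0.125) = 1 + j10 → |·| ≈ 10.05, ∠ ≈ 84.29°
|G| = 1.25 · 1 / (10.05) ≈ 0.12438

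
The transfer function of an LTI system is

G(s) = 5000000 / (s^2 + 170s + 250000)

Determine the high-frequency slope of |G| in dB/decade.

Each pole contributes −20 dB/decade at high frequency; each zero contributes +20 dB/decade.
Net: 0 zero(s) − 2 pole(s) → -40 dB/decade.

-40 dB/decade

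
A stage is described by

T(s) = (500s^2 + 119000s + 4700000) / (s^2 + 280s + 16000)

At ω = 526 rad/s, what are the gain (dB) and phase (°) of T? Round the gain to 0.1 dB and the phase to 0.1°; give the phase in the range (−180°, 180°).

Substitute s = j526:
Numerator: 500(j526)^2 + 119000(j526) + 4700000 = -133638000 + j62594000
Denominator: (j526)^2 + 280(j526) + 16000 = -260676 + j147280
|N| = √(133638000² + 62594000²) ≈ 1.4757e+08, ∠N ≈ 154.90°
|D| = √(260676² + 147280²) ≈ 2.9941e+05, ∠D ≈ 150.53°
|T| = 1.4757e+08 / 2.9941e+05 ≈ 492.87
Gain = 20 log₁₀(492.87) ≈ 53.85 dB
∠T = 154.90° − 150.53° = 4.37°

53.9 dB, 4.4°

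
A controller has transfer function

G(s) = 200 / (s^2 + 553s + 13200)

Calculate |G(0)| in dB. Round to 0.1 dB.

G(0) = 200 / 13200 ≈ 0.015152
20 log₁₀(0.015152) ≈ -36.39 dB

-36.4 dB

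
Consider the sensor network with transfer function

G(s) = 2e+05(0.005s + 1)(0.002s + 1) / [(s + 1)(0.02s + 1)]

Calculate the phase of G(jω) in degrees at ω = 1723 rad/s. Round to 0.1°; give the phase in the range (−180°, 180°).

-21.1°

At ω = 1723 rad/s:
zero (1 + j1723·0.005) = 1 + j8.615 → |·| ≈ 8.6728, ∠ ≈ 83.38°
zero (1 + j1723·0.002) = 1 + j3.446 → |·| ≈ 3.5882, ∠ ≈ 73.82°
pole (1 + j1723·1) = 1 + j1723 → |·| ≈ 1723, ∠ ≈ 89.97°
pole (1 + j1723·0.02) = 1 + j34.46 → |·| ≈ 34.475, ∠ ≈ 88.34°
∠G = (83.38° + 73.82°) − (89.97° + 88.34°) = -21.11°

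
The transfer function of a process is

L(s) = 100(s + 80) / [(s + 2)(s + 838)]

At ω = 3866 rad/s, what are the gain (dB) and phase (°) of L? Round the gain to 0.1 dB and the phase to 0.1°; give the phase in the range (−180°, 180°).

-31.9 dB, -78.9°

At s = jω = j3866:
zero (s+80): 80 + j3866 → |·| = √(80²+3866²) = √14952356 ≈ 3866.8, ∠ = arctan(3866/80) ≈ 88.81°
pole (s+2): 2 + j3866 → |·| = √(2²+3866²) = √14945960 ≈ 3866, ∠ = arctan(3866/2) ≈ 89.97°
pole (s+838): 838 + j3866 → |·| = √(838²+3866²) = √15648200 ≈ 3955.8, ∠ = arctan(3866/838) ≈ 77.77°
|L| = 100 · 3866.8 / 1.5293e+07 ≈ 0.025285
Gain = 20 log₁₀(0.025285) ≈ -31.94 dB
∠L = 88.81° − 167.74° = -78.93°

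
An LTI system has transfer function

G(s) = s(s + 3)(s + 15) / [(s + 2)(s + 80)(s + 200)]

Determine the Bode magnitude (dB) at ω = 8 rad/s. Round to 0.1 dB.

-41.2 dB

At s = jω = j8:
zero (s+3): 3 + j8 → |·| = √(3²+8²) = √73 ≈ 8.544, ∠ = arctan(8/3) ≈ 69.44°
zero (s+15): 15 + j8 → |·| = √(15²+8²) = √289 ≈ 17, ∠ = arctan(8/15) ≈ 28.07°
zero at origin: s = j8 → |·| = 8, ∠ = 90.00°
pole (s+2): 2 + j8 → |·| = √(2²+8²) = √68 ≈ 8.2462, ∠ = arctan(8/2) ≈ 75.96°
pole (s+80): 80 + j8 → |·| = √(80²+8²) = √6464 ≈ 80.399, ∠ = arctan(8/80) ≈ 5.71°
pole (s+200): 200 + j8 → |·| = √(200²+8²) = √40064 ≈ 200.16, ∠ = arctan(8/200) ≈ 2.29°
|G| = 1 · 1162 / 1.327e+05 ≈ 0.0087566
Gain = 20 log₁₀(0.0087566) ≈ -41.15 dB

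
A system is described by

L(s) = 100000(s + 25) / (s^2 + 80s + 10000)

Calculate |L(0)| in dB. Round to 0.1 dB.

L(0) = 100000·25 / 10000 = 250
20 log₁₀(250) ≈ 47.96 dB

48.0 dB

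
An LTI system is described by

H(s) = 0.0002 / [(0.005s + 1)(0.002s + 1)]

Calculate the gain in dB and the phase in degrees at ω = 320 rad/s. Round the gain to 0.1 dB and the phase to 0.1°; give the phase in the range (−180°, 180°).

-81.0 dB, -90.6°

At ω = 320 rad/s:
pole (1 + j320·0.005) = 1 + j1.6 → |·| ≈ 1.8868, ∠ ≈ 57.99°
pole (1 + j320·0.002) = 1 + j0.64 → |·| ≈ 1.1873, ∠ ≈ 32.62°
|H| = 0.0002 · 1 / (1.8868 · 1.1873) ≈ 8.9278e-05
Gain = 20 log₁₀(8.9278e-05) ≈ -80.99 dB
∠H = (0°) − (57.99° + 32.62°) = -90.61°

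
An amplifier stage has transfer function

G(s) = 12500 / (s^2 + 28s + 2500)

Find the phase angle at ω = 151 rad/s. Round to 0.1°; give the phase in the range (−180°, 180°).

At s = jω = j151:
quadratic: (j151)² + 28·j151 + 2500 = -20301 + j4228 → |·| ≈ 20737, ∠ ≈ 168.24°
∠G = 0.00° − 168.24° = -168.24°

-168.2°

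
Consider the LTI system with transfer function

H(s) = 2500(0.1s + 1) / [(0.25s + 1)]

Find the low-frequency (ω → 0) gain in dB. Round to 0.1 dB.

68.0 dB

H(0) = 2500 · 1 / 1 = 2500
20 log₁₀(2500) ≈ 67.96 dB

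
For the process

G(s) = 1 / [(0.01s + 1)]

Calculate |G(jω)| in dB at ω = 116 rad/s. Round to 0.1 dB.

At ω = 116 rad/s:
pole (1 + j116·0.01) = 1 + j1.16 → |·| ≈ 1.5315, ∠ ≈ 49.24°
|G| = 1 · 1 / (1.5315) ≈ 0.65295
Gain = 20 log₁₀(0.65295) ≈ -3.70 dB

-3.7 dB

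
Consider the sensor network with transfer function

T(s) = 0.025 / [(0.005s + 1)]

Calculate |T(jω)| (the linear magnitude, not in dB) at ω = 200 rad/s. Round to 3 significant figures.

At ω = 200 rad/s:
pole (1 + j200·0.005) = 1 + j1 → |·| ≈ 1.4142, ∠ ≈ 45.00°
|T| = 0.025 · 1 / (1.4142) ≈ 0.017678

0.0177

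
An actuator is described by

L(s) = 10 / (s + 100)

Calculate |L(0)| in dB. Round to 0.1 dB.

L(0) = 10 / 100 = 0.1
20 log₁₀(0.1) ≈ -20.00 dB

-20.0 dB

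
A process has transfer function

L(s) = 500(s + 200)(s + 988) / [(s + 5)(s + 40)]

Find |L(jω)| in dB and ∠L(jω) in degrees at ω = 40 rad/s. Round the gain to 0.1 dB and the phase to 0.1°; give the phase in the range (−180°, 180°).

At s = jω = j40:
zero (s+200): 200 + j40 → |·| = √(200²+40²) = √41600 ≈ 203.96, ∠ = arctan(40/200) ≈ 11.31°
zero (s+988): 988 + j40 → |·| = √(988²+40²) = √977744 ≈ 988.81, ∠ = arctan(40/988) ≈ 2.32°
pole (s+5): 5 + j40 → |·| = √(5²+40²) = √1625 ≈ 40.311, ∠ = arctan(40/5) ≈ 82.87°
pole (s+40): 40 + j40 → |·| = √(40²+40²) = √3200 ≈ 56.569, ∠ = arctan(40/40) ≈ 45.00°
|L| = 500 · 2.0168e+05 / 2280.4 ≈ 44220
Gain = 20 log₁₀(44220) ≈ 92.91 dB
∠L = 13.63° − 127.87° = -114.24°

92.9 dB, -114.2°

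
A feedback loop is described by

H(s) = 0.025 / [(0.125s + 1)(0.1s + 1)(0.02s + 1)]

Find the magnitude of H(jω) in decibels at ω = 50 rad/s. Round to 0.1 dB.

At ω = 50 rad/s:
pole (1 + j50·0.125) = 1 + j6.25 → |·| ≈ 6.3295, ∠ ≈ 80.91°
pole (1 + j50·0.1) = 1 + j5 → |·| ≈ 5.099, ∠ ≈ 78.69°
pole (1 + j50·0.02) = 1 + j1 → |·| ≈ 1.4142, ∠ ≈ 45.00°
|H| = 0.025 · 1 / (6.3295 · 5.099 · 1.4142) ≈ 0.00054774
Gain = 20 log₁₀(0.00054774) ≈ -65.23 dB

-65.2 dB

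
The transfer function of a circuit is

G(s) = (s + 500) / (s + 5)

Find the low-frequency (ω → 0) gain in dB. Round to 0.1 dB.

40.0 dB

G(0) = 1·500 / (5) = 100
20 log₁₀(100) ≈ 40.00 dB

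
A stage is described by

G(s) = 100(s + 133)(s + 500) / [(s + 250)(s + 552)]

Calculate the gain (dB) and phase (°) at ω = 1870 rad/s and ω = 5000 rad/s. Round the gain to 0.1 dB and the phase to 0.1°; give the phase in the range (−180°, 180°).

At s = jω = j1870:
zero (s+133): 133 + j1870 → |·| = √(133²+1870²) = √3514589 ≈ 1874.7, ∠ = arctan(1870/133) ≈ 85.93°
zero (s+500): 500 + j1870 → |·| = √(500²+1870²) = √3746900 ≈ 1935.7, ∠ = arctan(1870/500) ≈ 75.03°
pole (s+250): 250 + j1870 → |·| = √(250²+1870²) = √3559400 ≈ 1886.6, ∠ = arctan(1870/250) ≈ 82.39°
pole (s+552): 552 + j1870 → |·| = √(552²+1870²) = √3801604 ≈ 1949.8, ∠ = arctan(1870/552) ≈ 73.55°
|G| = 100 · 3.6289e+06 / 3.6785e+06 ≈ 98.652
Gain = 20 log₁₀(98.652) ≈ 39.88 dB
∠G = 160.96° − 155.94° = 5.02°

At s = jω = j5000:
zero (s+133): 133 + j5000 → |·| = √(133²+5000²) = √25017689 ≈ 5001.8, ∠ = arctan(5000/133) ≈ 88.48°
zero (s+500): 500 + j5000 → |·| = √(500²+5000²) = √25250000 ≈ 5024.9, ∠ = arctan(5000/500) ≈ 84.29°
pole (s+250): 250 + j5000 → |·| = √(250²+5000²) = √25062500 ≈ 5006.2, ∠ = arctan(5000/250) ≈ 87.14°
pole (s+552): 552 + j5000 → |·| = √(552²+5000²) = √25304704 ≈ 5030.4, ∠ = arctan(5000/552) ≈ 83.70°
|G| = 100 · 2.5134e+07 / 2.5183e+07 ≈ 99.805
Gain = 20 log₁₀(99.805) ≈ 39.98 dB
∠G = 172.77° − 170.84° = 1.93°

ω = 1870: 39.9 dB, 5.0°; ω = 5000: 40.0 dB, 1.9°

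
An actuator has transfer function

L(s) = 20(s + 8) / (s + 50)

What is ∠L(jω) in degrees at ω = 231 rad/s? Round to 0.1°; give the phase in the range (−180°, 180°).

At s = jω = j231:
zero (s+8): 8 + j231 → |·| = √(8²+231²) = √53425 ≈ 231.14, ∠ = arctan(231/8) ≈ 88.02°
pole (s+50): 50 + j231 → |·| = √(50²+231²) = √55861 ≈ 236.35, ∠ = arctan(231/50) ≈ 77.79°
∠L = 88.02° − 77.79° = 10.23°

10.2°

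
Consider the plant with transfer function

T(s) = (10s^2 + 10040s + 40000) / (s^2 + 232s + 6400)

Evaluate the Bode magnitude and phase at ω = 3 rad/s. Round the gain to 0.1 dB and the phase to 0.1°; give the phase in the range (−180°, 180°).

17.8 dB, 30.8°

Substitute s = j3:
Numerator: 10(j3)^2 + 10040(j3) + 40000 = 39910 + j30120
Denominator: (j3)^2 + 232(j3) + 6400 = 6391 + j696
|N| = √(39910² + 30120²) ≈ 50000, ∠N ≈ 37.04°
|D| = √(6391² + 696²) ≈ 6428.8, ∠D ≈ 6.22°
|T| = 50000 / 6428.8 ≈ 7.7775
Gain = 20 log₁₀(7.7775) ≈ 17.82 dB
∠T = 37.04° − 6.22° = 30.82°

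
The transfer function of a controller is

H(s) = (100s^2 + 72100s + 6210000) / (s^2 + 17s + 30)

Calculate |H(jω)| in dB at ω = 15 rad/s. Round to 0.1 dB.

Substitute s = j15:
Numerator: 100(j15)^2 + 72100(j15) + 6210000 = 6187500 + j1081500
Denominator: (j15)^2 + 17(j15) + 30 = -195 + j255
|N| = √(6187500² + 1081500²) ≈ 6.2813e+06, ∠N ≈ 9.91°
|D| = √(195² + 255²) ≈ 321.01, ∠D ≈ 127.41°
|H| = 6.2813e+06 / 321.01 ≈ 19567
Gain = 20 log₁₀(19567) ≈ 85.83 dB

85.8 dB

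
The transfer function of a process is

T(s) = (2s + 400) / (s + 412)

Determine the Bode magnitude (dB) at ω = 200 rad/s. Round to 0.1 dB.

1.8 dB

Substitute s = j200:
Numerator: 2(j200) + 400 = 400 + j400
Denominator: (j200) + 412 = 412 + j200
|N| = √(400² + 400²) ≈ 565.69, ∠N ≈ 45.00°
|D| = √(412² + 200²) ≈ 457.98, ∠D ≈ 25.89°
|T| = 565.69 / 457.98 ≈ 1.2352
Gain = 20 log₁₀(1.2352) ≈ 1.83 dB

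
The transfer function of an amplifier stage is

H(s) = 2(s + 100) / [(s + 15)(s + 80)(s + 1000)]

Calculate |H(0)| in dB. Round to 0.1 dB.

H(0) = 2·100 / (15·80·1000) ≈ 0.00016667
20 log₁₀(0.00016667) ≈ -75.56 dB

-75.6 dB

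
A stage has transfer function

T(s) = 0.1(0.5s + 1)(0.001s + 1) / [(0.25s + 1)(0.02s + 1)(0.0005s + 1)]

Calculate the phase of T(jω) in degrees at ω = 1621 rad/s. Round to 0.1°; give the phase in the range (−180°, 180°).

-68.9°

At ω = 1621 rad/s:
zero (1 + j1621·0.5) = 1 + j810.5 → |·| ≈ 810.5, ∠ ≈ 89.93°
zero (1 + j1621·0.001) = 1 + j1.621 → |·| ≈ 1.9046, ∠ ≈ 58.33°
pole (1 + j1621·0.25) = 1 + j405.25 → |·| ≈ 405.25, ∠ ≈ 89.86°
pole (1 + j1621·0.02) = 1 + j32.42 → |·| ≈ 32.435, ∠ ≈ 88.23°
pole (1 + j1621·0.0005) = 1 + j0.8105 → |·| ≈ 1.2872, ∠ ≈ 39.02°
∠T = (89.93° + 58.33°) − (89.86° + 88.23° + 39.02°) = -68.85°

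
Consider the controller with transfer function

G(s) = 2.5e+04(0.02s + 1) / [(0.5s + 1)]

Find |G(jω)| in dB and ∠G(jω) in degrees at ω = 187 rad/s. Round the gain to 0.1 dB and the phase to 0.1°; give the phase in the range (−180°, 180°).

At ω = 187 rad/s:
zero (1 + j187·0.02) = 1 + j3.74 → |·| ≈ 3.8714, ∠ ≈ 75.03°
pole (1 + j187·0.5) = 1 + j93.5 → |·| ≈ 93.505, ∠ ≈ 89.39°
|G| = 2.5e+04 · 3.8714 / (93.505) ≈ 1035.1
Gain = 20 log₁₀(1035.1) ≈ 60.30 dB
∠G = (75.03°) − (89.39°) = -14.36°

60.3 dB, -14.4°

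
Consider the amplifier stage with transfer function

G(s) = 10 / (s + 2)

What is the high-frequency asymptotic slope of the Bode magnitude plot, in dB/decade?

-20 dB/decade

Each pole contributes −20 dB/decade at high frequency; each zero contributes +20 dB/decade.
Net: 0 zero(s) − 1 pole(s) → -20 dB/decade.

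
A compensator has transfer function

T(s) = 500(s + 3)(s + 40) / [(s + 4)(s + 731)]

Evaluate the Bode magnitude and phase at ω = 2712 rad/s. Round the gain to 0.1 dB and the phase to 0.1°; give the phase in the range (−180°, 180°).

At s = jω = j2712:
zero (s+3): 3 + j2712 → |·| = √(3²+2712²) = √7354953 ≈ 2712, ∠ = arctan(2712/3) ≈ 89.94°
zero (s+40): 40 + j2712 → |·| = √(40²+2712²) = √7356544 ≈ 2712.3, ∠ = arctan(2712/40) ≈ 89.15°
pole (s+4): 4 + j2712 → |·| = √(4²+2712²) = √7354960 ≈ 2712, ∠ = arctan(2712/4) ≈ 89.92°
pole (s+731): 731 + j2712 → |·| = √(731²+2712²) = √7889305 ≈ 2808.8, ∠ = arctan(2712/731) ≈ 74.91°
|T| = 500 · 7.3558e+06 / 7.6175e+06 ≈ 482.82
Gain = 20 log₁₀(482.82) ≈ 53.68 dB
∠T = 179.09° − 164.83° = 14.26°

53.7 dB, 14.3°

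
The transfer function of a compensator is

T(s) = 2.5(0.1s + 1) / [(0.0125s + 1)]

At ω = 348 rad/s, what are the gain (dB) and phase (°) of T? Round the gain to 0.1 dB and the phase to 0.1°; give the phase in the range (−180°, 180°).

25.8 dB, 11.3°

At ω = 348 rad/s:
zero (1 + j348·0.1) = 1 + j34.8 → |·| ≈ 34.814, ∠ ≈ 88.35°
pole (1 + j348·0.0125) = 1 + j4.35 → |·| ≈ 4.4635, ∠ ≈ 77.05°
|T| = 2.5 · 34.814 / (4.4635) ≈ 19.499
Gain = 20 log₁₀(19.499) ≈ 25.80 dB
∠T = (88.35°) − (77.05°) = 11.30°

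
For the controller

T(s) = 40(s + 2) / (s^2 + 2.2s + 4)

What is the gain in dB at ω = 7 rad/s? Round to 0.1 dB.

15.7 dB

At s = jω = j7:
zero (s+2): 2 + j7 → |·| = √(2²+7²) = √53 ≈ 7.2801, ∠ = arctan(7/2) ≈ 74.05°
quadratic: (j7)² + 2.2·j7 + 4 = -45 + j15.4 → |·| ≈ 47.562, ∠ ≈ 161.11°
|T| = 40 · 7.2801 / 47.562 ≈ 6.1226
Gain = 20 log₁₀(6.1226) ≈ 15.74 dB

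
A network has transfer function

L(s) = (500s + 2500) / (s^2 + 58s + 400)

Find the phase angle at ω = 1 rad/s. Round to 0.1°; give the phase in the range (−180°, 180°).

Substitute s = j1:
Numerator: 500(j1) + 2500 = 2500 + j500
Denominator: (j1)^2 + 58(j1) + 400 = 399 + j58
|N| = √(2500² + 500²) ≈ 2549.5, ∠N ≈ 11.31°
|D| = √(399² + 58²) ≈ 403.19, ∠D ≈ 8.27°
∠L = 11.31° − 8.27° = 3.04°

3.0°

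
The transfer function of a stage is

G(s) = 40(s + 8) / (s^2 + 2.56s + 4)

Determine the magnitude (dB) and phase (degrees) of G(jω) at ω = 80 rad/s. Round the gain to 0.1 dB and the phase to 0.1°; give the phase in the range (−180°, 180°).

At s = jω = j80:
zero (s+8): 8 + j80 → |·| = √(8²+80²) = √6464 ≈ 80.399, ∠ = arctan(80/8) ≈ 84.29°
quadratic: (j80)² + 2.56·j80 + 4 = -6396 + j204.8 → |·| ≈ 6399.3, ∠ ≈ 178.17°
|G| = 40 · 80.399 / 6399.3 ≈ 0.50255
Gain = 20 log₁₀(0.50255) ≈ -5.98 dB
∠G = 84.29° − 178.17° = -93.88°

-6.0 dB, -93.9°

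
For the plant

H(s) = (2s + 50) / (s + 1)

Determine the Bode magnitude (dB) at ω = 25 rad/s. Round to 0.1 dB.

9.0 dB

Substitute s = j25:
Numerator: 2(j25) + 50 = 50 + j50
Denominator: (j25) + 1 = 1 + j25
|N| = √(50² + 50²) ≈ 70.711, ∠N ≈ 45.00°
|D| = √(1² + 25²) ≈ 25.02, ∠D ≈ 87.71°
|H| = 70.711 / 25.02 ≈ 2.8262
Gain = 20 log₁₀(2.8262) ≈ 9.02 dB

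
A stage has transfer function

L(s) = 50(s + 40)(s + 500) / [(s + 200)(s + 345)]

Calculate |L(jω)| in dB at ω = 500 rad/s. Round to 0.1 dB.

34.7 dB

At s = jω = j500:
zero (s+40): 40 + j500 → |·| = √(40²+500²) = √251600 ≈ 501.6, ∠ = arctan(500/40) ≈ 85.43°
zero (s+500): 500 + j500 → |·| = √(500²+500²) = √500000 ≈ 707.11, ∠ = arctan(500/500) ≈ 45.00°
pole (s+200): 200 + j500 → |·| = √(200²+500²) = √290000 ≈ 538.52, ∠ = arctan(500/200) ≈ 68.20°
pole (s+345): 345 + j500 → |·| = √(345²+500²) = √369025 ≈ 607.47, ∠ = arctan(500/345) ≈ 55.39°
|L| = 50 · 3.5469e+05 / 3.2713e+05 ≈ 54.212
Gain = 20 log₁₀(54.212) ≈ 34.68 dB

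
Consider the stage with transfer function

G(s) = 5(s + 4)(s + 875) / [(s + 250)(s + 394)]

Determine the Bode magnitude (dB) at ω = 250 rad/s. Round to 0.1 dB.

16.8 dB

At s = jω = j250:
zero (s+4): 4 + j250 → |·| = √(4²+250²) = √62516 ≈ 250.03, ∠ = arctan(250/4) ≈ 89.08°
zero (s+875): 875 + j250 → |·| = √(875²+250²) = √828125 ≈ 910.01, ∠ = arctan(250/875) ≈ 15.95°
pole (s+250): 250 + j250 → |·| = √(250²+250²) = √125000 ≈ 353.55, ∠ = arctan(250/250) ≈ 45.00°
pole (s+394): 394 + j250 → |·| = √(394²+250²) = √217736 ≈ 466.62, ∠ = arctan(250/394) ≈ 32.40°
|G| = 5 · 2.2753e+05 / 1.6497e+05 ≈ 6.8961
Gain = 20 log₁₀(6.8961) ≈ 16.77 dB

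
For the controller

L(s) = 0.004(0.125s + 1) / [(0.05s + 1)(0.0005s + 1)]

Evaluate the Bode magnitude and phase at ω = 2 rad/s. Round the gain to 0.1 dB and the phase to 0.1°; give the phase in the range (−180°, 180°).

-47.7 dB, 8.3°

At ω = 2 rad/s:
zero (1 + j2·0.125) = 1 + j0.25 → |·| ≈ 1.0308, ∠ ≈ 14.04°
pole (1 + j2·0.05) = 1 + j0.1 → |·| ≈ 1.005, ∠ ≈ 5.71°
pole (1 + j2·0.0005) = 1 + j0.001 → |·| ≈ 1, ∠ ≈ 0.06°
|L| = 0.004 · 1.0308 / (1.005 · 1) ≈ 0.0041027
Gain = 20 log₁₀(0.0041027) ≈ -47.74 dB
∠L = (14.04°) − (5.71° + 0.06°) = 8.27°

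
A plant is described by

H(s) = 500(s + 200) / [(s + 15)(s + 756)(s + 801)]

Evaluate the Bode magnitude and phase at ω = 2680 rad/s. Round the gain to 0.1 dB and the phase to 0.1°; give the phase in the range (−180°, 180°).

At s = jω = j2680:
zero (s+200): 200 + j2680 → |·| = √(200²+2680²) = √7222400 ≈ 2687.5, ∠ = arctan(2680/200) ≈ 85.73°
pole (s+15): 15 + j2680 → |·| = √(15²+2680²) = √7182625 ≈ 2680, ∠ = arctan(2680/15) ≈ 89.68°
pole (s+756): 756 + j2680 → |·| = √(756²+2680²) = √7753936 ≈ 2784.6, ∠ = arctan(2680/756) ≈ 74.25°
pole (s+801): 801 + j2680 → |·| = √(801²+2680²) = √7824001 ≈ 2797.1, ∠ = arctan(2680/801) ≈ 73.36°
|H| = 500 · 2687.5 / 2.0874e+10 ≈ 6.4374e-05
Gain = 20 log₁₀(6.4374e-05) ≈ -83.83 dB
∠H = 85.73° − 237.29° = -151.56°

-83.8 dB, -151.6°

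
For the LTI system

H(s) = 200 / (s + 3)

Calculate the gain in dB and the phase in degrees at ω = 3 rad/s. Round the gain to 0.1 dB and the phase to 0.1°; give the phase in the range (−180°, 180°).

33.5 dB, -45.0°

At s = jω = j3:
pole (s+3): 3 + j3 → |·| = √(3²+3²) = √18 ≈ 4.2426, ∠ = arctan(3/3) ≈ 45.00°
|H| = 200 / 4.2426 ≈ 47.141
Gain = 20 log₁₀(47.141) ≈ 33.47 dB
∠H = 0.00° − 45.00° = -45.00°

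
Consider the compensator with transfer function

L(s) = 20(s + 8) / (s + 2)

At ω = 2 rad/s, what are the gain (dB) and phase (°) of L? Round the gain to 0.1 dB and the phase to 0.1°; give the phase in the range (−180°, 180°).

At s = jω = j2:
zero (s+8): 8 + j2 → |·| = √(8²+2²) = √68 ≈ 8.2462, ∠ = arctan(2/8) ≈ 14.04°
pole (s+2): 2 + j2 → |·| = √(2²+2²) = √8 ≈ 2.8284, ∠ = arctan(2/2) ≈ 45.00°
|L| = 20 · 8.2462 / 2.8284 ≈ 58.31
Gain = 20 log₁₀(58.31) ≈ 35.31 dB
∠L = 14.04° − 45.00° = -30.96°

35.3 dB, -31.0°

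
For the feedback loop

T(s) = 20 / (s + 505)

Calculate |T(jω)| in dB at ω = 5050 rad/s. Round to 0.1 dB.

At s = jω = j5050:
pole (s+505): 505 + j5050 → |·| = √(505²+5050²) = √25757525 ≈ 5075.2, ∠ = arctan(5050/505) ≈ 84.29°
|T| = 20 / 5075.2 ≈ 0.0039407
Gain = 20 log₁₀(0.0039407) ≈ -48.09 dB

-48.1 dB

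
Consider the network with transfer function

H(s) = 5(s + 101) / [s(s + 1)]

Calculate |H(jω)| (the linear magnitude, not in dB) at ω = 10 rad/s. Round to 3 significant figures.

At s = jω = j10:
zero (s+101): 101 + j10 → |·| = √(101²+10²) = √10301 ≈ 101.49, ∠ = arctan(10/101) ≈ 5.65°
pole (s+1): 1 + j10 → |·| = √(1²+10²) = √101 ≈ 10.05, ∠ = arctan(10/1) ≈ 84.29°
pole at origin: |s| = 10, ∠ = 90.00° (in denominator)
|H| = 5 · 101.49 / 100.5 ≈ 5.0493

5.05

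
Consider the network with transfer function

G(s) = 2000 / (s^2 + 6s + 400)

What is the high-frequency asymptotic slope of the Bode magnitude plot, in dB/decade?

-40 dB/decade

Each pole contributes −20 dB/decade at high frequency; each zero contributes +20 dB/decade.
Net: 0 zero(s) − 2 pole(s) → -40 dB/decade.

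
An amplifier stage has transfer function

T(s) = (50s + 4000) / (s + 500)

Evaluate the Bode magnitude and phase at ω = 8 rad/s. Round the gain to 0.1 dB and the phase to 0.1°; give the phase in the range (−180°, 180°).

Substitute s = j8:
Numerator: 50(j8) + 4000 = 4000 + j400
Denominator: (j8) + 500 = 500 + j8
|N| = √(4000² + 400²) ≈ 4020, ∠N ≈ 5.71°
|D| = √(500² + 8²) ≈ 500.06, ∠D ≈ 0.92°
|T| = 4020 / 500.06 ≈ 8.039
Gain = 20 log₁₀(8.039) ≈ 18.10 dB
∠T = 5.71° − 0.92° = 4.79°

18.1 dB, 4.8°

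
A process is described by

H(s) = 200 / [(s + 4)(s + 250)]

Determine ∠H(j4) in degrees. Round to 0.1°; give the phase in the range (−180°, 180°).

-45.9°

At s = jω = j4:
pole (s+4): 4 + j4 → |·| = √(4²+4²) = √32 ≈ 5.6569, ∠ = arctan(4/4) ≈ 45.00°
pole (s+250): 250 + j4 → |·| = √(250²+4²) = √62516 ≈ 250.03, ∠ = arctan(4/250) ≈ 0.92°
∠H = 0.00° − 45.92° = -45.92°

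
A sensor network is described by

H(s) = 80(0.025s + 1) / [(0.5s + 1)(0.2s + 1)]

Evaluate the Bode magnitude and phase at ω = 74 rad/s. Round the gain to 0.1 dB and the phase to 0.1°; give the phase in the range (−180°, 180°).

-10.3 dB, -113.0°

At ω = 74 rad/s:
zero (1 + j74·0.025) = 1 + j1.85 → |·| ≈ 2.103, ∠ ≈ 61.61°
pole (1 + j74·0.5) = 1 + j37 → |·| ≈ 37.014, ∠ ≈ 88.45°
pole (1 + j74·0.2) = 1 + j14.8 → |·| ≈ 14.834, ∠ ≈ 86.13°
|H| = 80 · 2.103 / (37.014 · 14.834) ≈ 0.30641
Gain = 20 log₁₀(0.30641) ≈ -10.27 dB
∠H = (61.61°) − (88.45° + 86.13°) = -112.97°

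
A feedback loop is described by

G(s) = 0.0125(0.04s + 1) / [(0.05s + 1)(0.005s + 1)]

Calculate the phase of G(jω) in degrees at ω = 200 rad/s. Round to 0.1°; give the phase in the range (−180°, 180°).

At ω = 200 rad/s:
zero (1 + j200·0.04) = 1 + j8 → |·| ≈ 8.0623, ∠ ≈ 82.87°
pole (1 + j200·0.05) = 1 + j10 → |·| ≈ 10.05, ∠ ≈ 84.29°
pole (1 + j200·0.005) = 1 + j1 → |·| ≈ 1.4142, ∠ ≈ 45.00°
∠G = (82.87°) − (84.29° + 45.00°) = -46.42°

-46.4°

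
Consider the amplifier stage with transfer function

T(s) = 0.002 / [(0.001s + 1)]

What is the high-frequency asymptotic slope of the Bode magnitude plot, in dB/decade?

-20 dB/decade

Each pole contributes −20 dB/decade at high frequency; each zero contributes +20 dB/decade.
Net: 0 zero(s) − 1 pole(s) → -20 dB/decade.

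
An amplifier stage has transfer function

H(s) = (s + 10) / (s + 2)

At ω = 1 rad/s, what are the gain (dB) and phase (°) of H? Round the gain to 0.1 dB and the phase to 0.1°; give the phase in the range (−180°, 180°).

At s = jω = j1:
zero (s+10): 10 + j1 → |·| = √(10²+1²) = √101 ≈ 10.05, ∠ = arctan(1/10) ≈ 5.71°
pole (s+2): 2 + j1 → |·| = √(2²+1²) = √5 ≈ 2.2361, ∠ = arctan(1/2) ≈ 26.57°
|H| = 1 · 10.05 / 2.2361 ≈ 4.4944
Gain = 20 log₁₀(4.4944) ≈ 13.05 dB
∠H = 5.71° − 26.57° = -20.86°

13.1 dB, -20.9°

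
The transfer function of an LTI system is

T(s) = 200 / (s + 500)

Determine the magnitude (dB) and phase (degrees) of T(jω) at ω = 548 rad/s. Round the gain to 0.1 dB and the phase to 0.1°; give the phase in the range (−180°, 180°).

Substitute s = j548:
Numerator: 200 = 200 + j0
Denominator: (j548) + 500 = 500 + j548
|N| = √(200² + 0²) ≈ 200, ∠N ≈ 0.00°
|D| = √(500² + 548²) ≈ 741.82, ∠D ≈ 47.62°
|T| = 200 / 741.82 ≈ 0.26961
Gain = 20 log₁₀(0.26961) ≈ -11.39 dB
∠T = 0.00° − 47.62° = -47.62°

-11.4 dB, -47.6°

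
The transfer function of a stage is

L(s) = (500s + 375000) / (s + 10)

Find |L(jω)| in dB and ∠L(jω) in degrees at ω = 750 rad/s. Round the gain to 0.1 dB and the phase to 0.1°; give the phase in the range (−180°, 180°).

Substitute s = j750:
Numerator: 500(j750) + 375000 = 375000 + j375000
Denominator: (j750) + 10 = 10 + j750
|N| = √(375000² + 375000²) ≈ 5.3033e+05, ∠N ≈ 45.00°
|D| = √(10² + 750²) ≈ 750.07, ∠D ≈ 89.24°
|L| = 5.3033e+05 / 750.07 ≈ 707.04
Gain = 20 log₁₀(707.04) ≈ 56.99 dB
∠L = 45.00° − 89.24° = -44.24°

57.0 dB, -44.2°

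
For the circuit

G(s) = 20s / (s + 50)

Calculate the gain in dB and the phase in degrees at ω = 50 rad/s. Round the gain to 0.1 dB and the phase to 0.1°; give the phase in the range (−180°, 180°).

23.0 dB, 45.0°

At s = jω = j50:
zero at origin: s = j50 → |·| = 50, ∠ = 90.00°
pole (s+50): 50 + j50 → |·| = √(50²+50²) = √5000 ≈ 70.711, ∠ = arctan(50/50) ≈ 45.00°
|G| = 20 · 50 / 70.711 ≈ 14.142
Gain = 20 log₁₀(14.142) ≈ 23.01 dB
∠G = 90.00° − 45.00° = 45.00°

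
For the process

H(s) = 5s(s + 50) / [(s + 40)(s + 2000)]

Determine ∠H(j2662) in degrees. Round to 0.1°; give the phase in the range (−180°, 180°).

36.7°

At s = jω = j2662:
zero (s+50): 50 + j2662 → |·| = √(50²+2662²) = √7088744 ≈ 2662.5, ∠ = arctan(2662/50) ≈ 88.92°
zero at origin: s = j2662 → |·| = 2662, ∠ = 90.00°
pole (s+40): 40 + j2662 → |·| = √(40²+2662²) = √7087844 ≈ 2662.3, ∠ = arctan(2662/40) ≈ 89.14°
pole (s+2000): 2000 + j2662 → |·| = √(2000²+2662²) = √11086244 ≈ 3329.6, ∠ = arctan(2662/2000) ≈ 53.08°
∠H = 178.92° − 142.22° = 36.70°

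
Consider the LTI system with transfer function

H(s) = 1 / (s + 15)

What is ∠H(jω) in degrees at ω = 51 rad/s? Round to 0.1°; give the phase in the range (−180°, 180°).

Substitute s = j51:
Numerator: 1 = 1 + j0
Denominator: (j51) + 15 = 15 + j51
|N| = √(1² + 0²) ≈ 1, ∠N ≈ 0.00°
|D| = √(15² + 51²) ≈ 53.16, ∠D ≈ 73.61°
∠H = 0.00° − 73.61° = -73.61°

-73.6°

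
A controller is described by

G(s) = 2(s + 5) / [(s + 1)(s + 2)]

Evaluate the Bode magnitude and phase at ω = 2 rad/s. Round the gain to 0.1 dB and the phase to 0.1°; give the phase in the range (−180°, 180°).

4.6 dB, -86.6°

At s = jω = j2:
zero (s+5): 5 + j2 → |·| = √(5²+2²) = √29 ≈ 5.3852, ∠ = arctan(2/5) ≈ 21.80°
pole (s+1): 1 + j2 → |·| = √(1²+2²) = √5 ≈ 2.2361, ∠ = arctan(2/1) ≈ 63.43°
pole (s+2): 2 + j2 → |·| = √(2²+2²) = √8 ≈ 2.8284, ∠ = arctan(2/2) ≈ 45.00°
|G| = 2 · 5.3852 / 6.3246 ≈ 1.7029
Gain = 20 log₁₀(1.7029) ≈ 4.62 dB
∠G = 21.80° − 108.43° = -86.63°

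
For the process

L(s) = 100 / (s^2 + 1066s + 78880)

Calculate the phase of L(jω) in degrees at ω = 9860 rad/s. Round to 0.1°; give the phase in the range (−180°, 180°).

-173.8°

Substitute s = j9860:
Numerator: 100 = 100 + j0
Denominator: (j9860)^2 + 1066(j9860) + 78880 = -97140720 + j10510760
|N| = √(100² + 0²) ≈ 100, ∠N ≈ 0.00°
|D| = √(97140720² + 10510760²) ≈ 9.7708e+07, ∠D ≈ 173.82°
∠L = 0.00° − 173.82° = -173.82°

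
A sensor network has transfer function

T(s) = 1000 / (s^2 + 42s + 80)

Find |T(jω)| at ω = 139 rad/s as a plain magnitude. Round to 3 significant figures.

Substitute s = j139:
Numerator: 1000 = 1000 + j0
Denominator: (j139)^2 + 42(j139) + 80 = -19241 + j5838
|N| = √(1000² + 0²) ≈ 1000, ∠N ≈ 0.00°
|D| = √(19241² + 5838²) ≈ 20107, ∠D ≈ 163.12°
|T| = 1000 / 20107 ≈ 0.049734

0.0497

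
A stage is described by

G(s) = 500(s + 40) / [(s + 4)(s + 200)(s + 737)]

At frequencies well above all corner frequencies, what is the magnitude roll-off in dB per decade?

-40 dB/decade

Each pole contributes −20 dB/decade at high frequency; each zero contributes +20 dB/decade.
Net: 1 zero(s) − 3 pole(s) → -40 dB/decade.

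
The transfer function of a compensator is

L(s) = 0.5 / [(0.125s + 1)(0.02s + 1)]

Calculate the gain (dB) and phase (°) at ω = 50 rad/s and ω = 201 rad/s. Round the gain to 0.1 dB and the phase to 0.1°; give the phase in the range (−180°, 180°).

ω = 50: -25.1 dB, -125.9°; ω = 201: -46.4 dB, -163.8°

At ω = 50 rad/s:
pole (1 + j50·0.125) = 1 + j6.25 → |·| ≈ 6.3295, ∠ ≈ 80.91°
pole (1 + j50·0.02) = 1 + j1 → |·| ≈ 1.4142, ∠ ≈ 45.00°
|L| = 0.5 · 1 / (6.3295 · 1.4142) ≈ 0.055859
Gain = 20 log₁₀(0.055859) ≈ -25.06 dB
∠L = (0°) − (80.91° + 45.00°) = -125.91°

At ω = 201 rad/s:
pole (1 + j201·0.125) = 1 + j25.125 → |·| ≈ 25.145, ∠ ≈ 87.72°
pole (1 + j201·0.02) = 1 + j4.02 → |·| ≈ 4.1425, ∠ ≈ 76.03°
|L| = 0.5 · 1 / (25.145 · 4.1425) ≈ 0.0048002
Gain = 20 log₁₀(0.0048002) ≈ -46.37 dB
∠L = (0°) − (87.72° + 76.03°) = -163.75°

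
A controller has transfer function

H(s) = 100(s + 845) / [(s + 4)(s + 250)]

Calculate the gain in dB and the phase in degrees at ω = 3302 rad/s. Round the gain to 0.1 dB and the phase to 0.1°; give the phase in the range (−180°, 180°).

-30.1 dB, -100.0°

At s = jω = j3302:
zero (s+845): 845 + j3302 → |·| = √(845²+3302²) = √11617229 ≈ 3408.4, ∠ = arctan(3302/845) ≈ 75.65°
pole (s+4): 4 + j3302 → |·| = √(4²+3302²) = √10903220 ≈ 3302, ∠ = arctan(3302/4) ≈ 89.93°
pole (s+250): 250 + j3302 → |·| = √(250²+3302²) = √10965704 ≈ 3311.5, ∠ = arctan(3302/250) ≈ 85.67°
|H| = 100 · 3408.4 / 1.0935e+07 ≈ 0.03117
Gain = 20 log₁₀(0.03117) ≈ -30.13 dB
∠H = 75.65° − 175.60° = -99.95°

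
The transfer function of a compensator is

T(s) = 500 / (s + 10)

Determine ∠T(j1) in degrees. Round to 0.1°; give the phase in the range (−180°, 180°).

Substitute s = j1:
Numerator: 500 = 500 + j0
Denominator: (j1) + 10 = 10 + j1
|N| = √(500² + 0²) ≈ 500, ∠N ≈ 0.00°
|D| = √(10² + 1²) ≈ 10.05, ∠D ≈ 5.71°
∠T = 0.00° − 5.71° = -5.71°

-5.7°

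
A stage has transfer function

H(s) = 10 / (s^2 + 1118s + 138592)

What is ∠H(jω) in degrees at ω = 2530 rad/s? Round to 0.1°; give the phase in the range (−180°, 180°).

-155.7°

Substitute s = j2530:
Numerator: 10 = 10 + j0
Denominator: (j2530)^2 + 1118(j2530) + 138592 = -6262308 + j2828540
|N| = √(10² + 0²) ≈ 10, ∠N ≈ 0.00°
|D| = √(6262308² + 2828540²) ≈ 6.8715e+06, ∠D ≈ 155.69°
∠H = 0.00° − 155.69° = -155.69°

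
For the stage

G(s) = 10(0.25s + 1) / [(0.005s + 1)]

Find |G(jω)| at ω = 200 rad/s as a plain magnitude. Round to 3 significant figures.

354

At ω = 200 rad/s:
zero (1 + j200·0.25) = 1 + j50 → |·| ≈ 50.01, ∠ ≈ 88.85°
pole (1 + j200·0.005) = 1 + j1 → |·| ≈ 1.4142, ∠ ≈ 45.00°
|G| = 10 · 50.01 / (1.4142) ≈ 353.63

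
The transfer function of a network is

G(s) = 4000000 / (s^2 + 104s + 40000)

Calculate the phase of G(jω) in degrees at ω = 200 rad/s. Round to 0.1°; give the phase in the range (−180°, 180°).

-90.0°

At s = jω = j200:
quadratic: (j200)² + 104·j200 + 40000 = 0 + j20800 → |·| ≈ 20800, ∠ ≈ 90.00°
∠G = 0.00° − 90.00° = -90.00°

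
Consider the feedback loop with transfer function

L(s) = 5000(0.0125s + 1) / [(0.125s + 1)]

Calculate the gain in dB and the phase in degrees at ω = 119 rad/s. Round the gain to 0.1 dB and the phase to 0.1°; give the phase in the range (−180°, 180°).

At ω = 119 rad/s:
zero (1 + j119·0.0125) = 1 + j1.4875 → |·| ≈ 1.7924, ∠ ≈ 56.09°
pole (1 + j119·0.125) = 1 + j14.875 → |·| ≈ 14.909, ∠ ≈ 86.15°
|L| = 5000 · 1.7924 / (14.909) ≈ 601.11
Gain = 20 log₁₀(601.11) ≈ 55.58 dB
∠L = (56.09°) − (86.15°) = -30.06°

55.6 dB, -30.1°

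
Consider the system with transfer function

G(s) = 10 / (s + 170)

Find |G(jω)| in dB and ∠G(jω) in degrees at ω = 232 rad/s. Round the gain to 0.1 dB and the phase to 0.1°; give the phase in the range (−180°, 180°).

-29.2 dB, -53.8°

At s = jω = j232:
pole (s+170): 170 + j232 → |·| = √(170²+232²) = √82724 ≈ 287.62, ∠ = arctan(232/170) ≈ 53.77°
|G| = 10 / 287.62 ≈ 0.034768
Gain = 20 log₁₀(0.034768) ≈ -29.18 dB
∠G = 0.00° − 53.77° = -53.77°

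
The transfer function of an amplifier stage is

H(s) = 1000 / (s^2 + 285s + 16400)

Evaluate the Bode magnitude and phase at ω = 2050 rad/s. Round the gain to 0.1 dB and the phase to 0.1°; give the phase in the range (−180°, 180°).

-72.5 dB, -172.1°

Substitute s = j2050:
Numerator: 1000 = 1000 + j0
Denominator: (j2050)^2 + 285(j2050) + 16400 = -4186100 + j584250
|N| = √(1000² + 0²) ≈ 1000, ∠N ≈ 0.00°
|D| = √(4186100² + 584250²) ≈ 4.2267e+06, ∠D ≈ 172.05°
|H| = 1000 / 4.2267e+06 ≈ 0.00023659
Gain = 20 log₁₀(0.00023659) ≈ -72.52 dB
∠H = 0.00° − 172.05° = -172.05°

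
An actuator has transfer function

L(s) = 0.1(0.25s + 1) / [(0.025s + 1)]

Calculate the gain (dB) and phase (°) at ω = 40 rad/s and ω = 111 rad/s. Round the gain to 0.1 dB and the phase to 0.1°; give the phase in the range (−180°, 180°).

ω = 40: -3.0 dB, 39.3°; ω = 111: -0.5 dB, 17.8°

At ω = 40 rad/s:
zero (1 + j40·0.25) = 1 + j10 → |·| ≈ 10.05, ∠ ≈ 84.29°
pole (1 + j40·0.025) = 1 + j1 → |·| ≈ 1.4142, ∠ ≈ 45.00°
|L| = 0.1 · 10.05 / (1.4142) ≈ 0.71065
Gain = 20 log₁₀(0.71065) ≈ -2.97 dB
∠L = (84.29°) − (45.00°) = 39.29°

At ω = 111 rad/s:
zero (1 + j111·0.25) = 1 + j27.75 → |·| ≈ 27.768, ∠ ≈ 87.94°
pole (1 + j111·0.025) = 1 + j2.775 → |·| ≈ 2.9497, ∠ ≈ 70.18°
|L| = 0.1 · 27.768 / (2.9497) ≈ 0.94138
Gain = 20 log₁₀(0.94138) ≈ -0.52 dB
∠L = (87.94°) − (70.18°) = 17.76°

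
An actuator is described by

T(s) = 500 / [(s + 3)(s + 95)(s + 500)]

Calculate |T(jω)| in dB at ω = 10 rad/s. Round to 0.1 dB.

At s = jω = j10:
pole (s+3): 3 + j10 → |·| = √(3²+10²) = √109 ≈ 10.44, ∠ = arctan(10/3) ≈ 73.30°
pole (s+95): 95 + j10 → |·| = √(95²+10²) = √9125 ≈ 95.525, ∠ = arctan(10/95) ≈ 6.01°
pole (s+500): 500 + j10 → |·| = √(500²+10²) = √250100 ≈ 500.1, ∠ = arctan(10/500) ≈ 1.15°
|T| = 500 / 4.9874e+05 ≈ 0.0010025
Gain = 20 log₁₀(0.0010025) ≈ -59.98 dB

-60.0 dB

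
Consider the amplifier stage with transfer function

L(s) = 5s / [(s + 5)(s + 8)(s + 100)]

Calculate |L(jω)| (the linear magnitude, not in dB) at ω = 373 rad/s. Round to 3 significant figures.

At s = jω = j373:
zero at origin: s = j373 → |·| = 373, ∠ = 90.00°
pole (s+5): 5 + j373 → |·| = √(5²+373²) = √139154 ≈ 373.03, ∠ = arctan(373/5) ≈ 89.23°
pole (s+8): 8 + j373 → |·| = √(8²+373²) = √139193 ≈ 373.09, ∠ = arctan(373/8) ≈ 88.77°
pole (s+100): 100 + j373 → |·| = √(100²+373²) = √149129 ≈ 386.17, ∠ = arctan(373/100) ≈ 74.99°
|L| = 5 · 373 / 5.3745e+07 ≈ 3.4701e-05

3.47e-05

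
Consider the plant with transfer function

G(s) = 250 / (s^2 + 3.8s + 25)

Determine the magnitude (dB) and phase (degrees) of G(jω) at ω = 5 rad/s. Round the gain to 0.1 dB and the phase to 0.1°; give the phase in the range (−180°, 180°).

22.4 dB, -90.0°

At s = jω = j5:
quadratic: (j5)² + 3.8·j5 + 25 = 0 + j19 → |·| ≈ 19, ∠ ≈ 90.00°
|G| = 250 / 19 ≈ 13.158
Gain = 20 log₁₀(13.158) ≈ 22.38 dB
∠G = 0.00° − 90.00° = -90.00°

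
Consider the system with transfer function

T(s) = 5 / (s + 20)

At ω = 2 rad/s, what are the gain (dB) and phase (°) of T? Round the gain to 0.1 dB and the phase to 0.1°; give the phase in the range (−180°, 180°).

-12.1 dB, -5.7°

At s = jω = j2:
pole (s+20): 20 + j2 → |·| = √(20²+2²) = √404 ≈ 20.1, ∠ = arctan(2/20) ≈ 5.71°
|T| = 5 / 20.1 ≈ 0.24876
Gain = 20 log₁₀(0.24876) ≈ -12.08 dB
∠T = 0.00° − 5.71° = -5.71°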